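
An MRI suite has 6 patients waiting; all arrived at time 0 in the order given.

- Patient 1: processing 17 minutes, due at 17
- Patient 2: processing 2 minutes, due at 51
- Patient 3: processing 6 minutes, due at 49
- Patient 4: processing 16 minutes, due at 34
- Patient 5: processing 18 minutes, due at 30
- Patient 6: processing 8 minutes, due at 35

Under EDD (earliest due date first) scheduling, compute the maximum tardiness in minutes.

24

EDD (increasing due date): Patient 1 Patient 5 Patient 4 Patient 6 Patient 3 Patient 2.
Patient 1: 0→17, due 17, tardiness 0
Patient 5: 17→35, due 30, tardiness 5
Patient 4: 35→51, due 34, tardiness 17
Patient 6: 51→59, due 35, tardiness 24
Patient 3: 59→65, due 49, tardiness 16
Patient 2: 65→67, due 51, tardiness 16
Maximum = 24.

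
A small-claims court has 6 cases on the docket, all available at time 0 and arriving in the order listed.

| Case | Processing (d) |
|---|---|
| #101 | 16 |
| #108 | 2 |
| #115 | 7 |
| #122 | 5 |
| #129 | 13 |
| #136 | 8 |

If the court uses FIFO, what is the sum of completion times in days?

183

FIFO (arrival order): #101 #108 #115 #122 #129 #136.
#101: 0→16
#108: 16→18
#115: 18→25
#122: 25→30
#129: 30→43
#136: 43→51
Sum = 16+18+25+30+43+51 = 183.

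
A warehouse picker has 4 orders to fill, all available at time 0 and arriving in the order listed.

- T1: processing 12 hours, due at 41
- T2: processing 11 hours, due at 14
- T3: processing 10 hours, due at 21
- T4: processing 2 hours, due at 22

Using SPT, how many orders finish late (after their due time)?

1

SPT (increasing processing time): T4 T3 T2 T1.
T4: 0→2, due 22, tardiness 0
T3: 2→12, due 21, tardiness 0
T2: 12→23, due 14, tardiness 9
T1: 23→35, due 41, tardiness 0
Late orders: 1.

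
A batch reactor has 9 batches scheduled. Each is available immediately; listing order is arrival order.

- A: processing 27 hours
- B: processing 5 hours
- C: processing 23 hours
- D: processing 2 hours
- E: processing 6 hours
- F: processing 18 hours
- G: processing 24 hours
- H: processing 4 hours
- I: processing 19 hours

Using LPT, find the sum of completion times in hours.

LPT (decreasing processing time): A G C I F E B H D.
A: 0→27
G: 27→51
C: 51→74
I: 74→93
F: 93→111
E: 111→117
B: 117→122
H: 122→126
D: 126→128
Sum = 27+51+74+93+111+117+122+126+128 = 849.

849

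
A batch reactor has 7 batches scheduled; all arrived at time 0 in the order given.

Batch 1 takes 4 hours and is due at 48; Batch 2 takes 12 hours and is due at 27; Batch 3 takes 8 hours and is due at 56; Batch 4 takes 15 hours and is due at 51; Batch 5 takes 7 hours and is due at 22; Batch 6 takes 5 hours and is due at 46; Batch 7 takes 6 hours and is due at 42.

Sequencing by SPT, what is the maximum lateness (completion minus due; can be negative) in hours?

15

SPT (increasing processing time): Batch 1 Batch 6 Batch 7 Batch 5 Batch 3 Batch 2 Batch 4.
Batch 1: 0→4, due 48, lateness -44
Batch 6: 4→9, due 46, lateness -37
Batch 7: 9→15, due 42, lateness -27
Batch 5: 15→22, due 22, lateness 0
Batch 3: 22→30, due 56, lateness -26
Batch 2: 30→42, due 27, lateness 15
Batch 4: 42→57, due 51, lateness 6
Maximum = 15.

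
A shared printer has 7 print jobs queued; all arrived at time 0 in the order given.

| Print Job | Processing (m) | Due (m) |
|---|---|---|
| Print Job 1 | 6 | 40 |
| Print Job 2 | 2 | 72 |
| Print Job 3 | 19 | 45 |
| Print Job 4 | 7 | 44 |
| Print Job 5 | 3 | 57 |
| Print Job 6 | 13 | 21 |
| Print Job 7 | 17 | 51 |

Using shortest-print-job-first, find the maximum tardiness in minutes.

SPT (increasing processing time): Print Job 2 Print Job 5 Print Job 1 Print Job 4 Print Job 6 Print Job 7 Print Job 3.
Print Job 2: 0→2, due 72, tardiness 0
Print Job 5: 2→5, due 57, tardiness 0
Print Job 1: 5→11, due 40, tardiness 0
Print Job 4: 11→18, due 44, tardiness 0
Print Job 6: 18→31, due 21, tardiness 10
Print Job 7: 31→48, due 51, tardiness 0
Print Job 3: 48→67, due 45, tardiness 22
Maximum = 22.

22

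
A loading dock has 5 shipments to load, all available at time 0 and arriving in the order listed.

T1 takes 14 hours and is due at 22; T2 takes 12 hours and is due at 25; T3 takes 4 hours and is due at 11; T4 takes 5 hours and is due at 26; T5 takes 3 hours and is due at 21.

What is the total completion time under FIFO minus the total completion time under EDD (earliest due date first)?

FIFO (arrival order): T1 T2 T3 T4 T5.
T1: 0→14
T2: 14→26
T3: 26→30
T4: 30→35
T5: 35→38
Sum = 14+26+30+35+38 = 143.
EDD (increasing due date): T3 T5 T1 T2 T4.
T3: 0→4
T5: 4→7
T1: 7→21
T2: 21→33
T4: 33→38
Sum = 4+7+21+33+38 = 103.
Difference = 143 − 103 = 40.

40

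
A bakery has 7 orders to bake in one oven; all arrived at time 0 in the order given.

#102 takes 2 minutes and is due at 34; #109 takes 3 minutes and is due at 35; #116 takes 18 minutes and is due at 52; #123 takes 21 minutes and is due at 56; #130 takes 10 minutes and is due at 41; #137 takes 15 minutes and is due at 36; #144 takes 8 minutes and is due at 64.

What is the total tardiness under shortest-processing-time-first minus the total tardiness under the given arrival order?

-32

SPT (increasing processing time): #102 #109 #144 #130 #137 #116 #123.
#102: 0→2, due 34, tardiness 0
#109: 2→5, due 35, tardiness 0
#144: 5→13, due 64, tardiness 0
#130: 13→23, due 41, tardiness 0
#137: 23→38, due 36, tardiness 2
#116: 38→56, due 52, tardiness 4
#123: 56→77, due 56, tardiness 21
Sum = 0+0+0+0+2+4+21 = 27.
FIFO (arrival order): #102 #109 #116 #123 #130 #137 #144.
#102: 0→2, due 34, tardiness 0
#109: 2→5, due 35, tardiness 0
#116: 5→23, due 52, tardiness 0
#123: 23→44, due 56, tardiness 0
#130: 44→54, due 41, tardiness 13
#137: 54→69, due 36, tardiness 33
#144: 69→77, due 64, tardiness 13
Sum = 0+0+0+0+13+33+13 = 59.
Difference = 27 − 59 = -32.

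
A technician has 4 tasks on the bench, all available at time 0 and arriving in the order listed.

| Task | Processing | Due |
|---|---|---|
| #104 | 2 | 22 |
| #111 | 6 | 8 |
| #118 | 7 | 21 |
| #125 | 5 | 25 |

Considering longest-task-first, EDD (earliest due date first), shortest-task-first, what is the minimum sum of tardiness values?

LPT (decreasing processing time): #118 #111 #125 #104.
#118: 0→7, due 21, tardiness 0
#111: 7→13, due 8, tardiness 5
#125: 13→18, due 25, tardiness 0
#104: 18→20, due 22, tardiness 0
Sum = 0+5+0+0 = 5.
EDD (increasing due date): #111 #118 #104 #125.
#111: 0→6, due 8, tardiness 0
#118: 6→13, due 21, tardiness 0
#104: 13→15, due 22, tardiness 0
#125: 15→20, due 25, tardiness 0
Sum = 0+0+0+0 = 0.
SPT (increasing processing time): #104 #125 #111 #118.
#104: 0→2, due 22, tardiness 0
#125: 2→7, due 25, tardiness 0
#111: 7→13, due 8, tardiness 5
#118: 13→20, due 21, tardiness 0
Sum = 0+0+5+0 = 5.
LPT 5, EDD 0, SPT 5 → minimum 0.

0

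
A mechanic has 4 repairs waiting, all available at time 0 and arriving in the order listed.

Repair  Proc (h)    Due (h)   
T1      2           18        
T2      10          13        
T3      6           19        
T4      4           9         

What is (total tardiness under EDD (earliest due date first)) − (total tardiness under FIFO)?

EDD (increasing due date): T4 T2 T1 T3.
T4: 0→4, due 9, tardiness 0
T2: 4→14, due 13, tardiness 1
T1: 14→16, due 18, tardiness 0
T3: 16→22, due 19, tardiness 3
Sum = 0+1+0+3 = 4.
FIFO (arrival order): T1 T2 T3 T4.
T1: 0→2, due 18, tardiness 0
T2: 2→12, due 13, tardiness 0
T3: 12→18, due 19, tardiness 0
T4: 18→22, due 9, tardiness 13
Sum = 0+0+0+13 = 13.
Difference = 4 − 13 = -9.

-9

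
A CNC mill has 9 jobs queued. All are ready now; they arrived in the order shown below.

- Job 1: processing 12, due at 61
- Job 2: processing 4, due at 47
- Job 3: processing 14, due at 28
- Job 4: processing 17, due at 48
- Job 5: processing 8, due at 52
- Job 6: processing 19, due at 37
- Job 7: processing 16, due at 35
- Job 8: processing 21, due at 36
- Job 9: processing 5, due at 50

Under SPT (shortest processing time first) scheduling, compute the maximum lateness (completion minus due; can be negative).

80

SPT (increasing processing time): Job 2 Job 9 Job 5 Job 1 Job 3 Job 7 Job 4 Job 6 Job 8.
Job 2: 0→4, due 47, lateness -43
Job 9: 4→9, due 50, lateness -41
Job 5: 9→17, due 52, lateness -35
Job 1: 17→29, due 61, lateness -32
Job 3: 29→43, due 28, lateness 15
Job 7: 43→59, due 35, lateness 24
Job 4: 59→76, due 48, lateness 28
Job 6: 76→95, due 37, lateness 58
Job 8: 95→116, due 36, lateness 80
Maximum = 80.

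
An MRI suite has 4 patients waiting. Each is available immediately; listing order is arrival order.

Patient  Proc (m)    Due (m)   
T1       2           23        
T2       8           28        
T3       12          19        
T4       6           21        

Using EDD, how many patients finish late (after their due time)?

EDD (increasing due date): T3 T4 T1 T2.
T3: 0→12, due 19, tardiness 0
T4: 12→18, due 21, tardiness 0
T1: 18→20, due 23, tardiness 0
T2: 20→28, due 28, tardiness 0
Late patients: 0.

0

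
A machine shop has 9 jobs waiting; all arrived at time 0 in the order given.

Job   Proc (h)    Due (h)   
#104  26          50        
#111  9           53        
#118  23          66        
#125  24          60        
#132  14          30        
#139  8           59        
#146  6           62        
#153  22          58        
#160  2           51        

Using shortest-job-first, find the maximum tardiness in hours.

SPT (increasing processing time): #160 #146 #139 #111 #132 #153 #118 #125 #104.
#160: 0→2, due 51, tardiness 0
#146: 2→8, due 62, tardiness 0
#139: 8→16, due 59, tardiness 0
#111: 16→25, due 53, tardiness 0
#132: 25→39, due 30, tardiness 9
#153: 39→61, due 58, tardiness 3
#118: 61→84, due 66, tardiness 18
#125: 84→108, due 60, tardiness 48
#104: 108→134, due 50, tardiness 84
Maximum = 84.

84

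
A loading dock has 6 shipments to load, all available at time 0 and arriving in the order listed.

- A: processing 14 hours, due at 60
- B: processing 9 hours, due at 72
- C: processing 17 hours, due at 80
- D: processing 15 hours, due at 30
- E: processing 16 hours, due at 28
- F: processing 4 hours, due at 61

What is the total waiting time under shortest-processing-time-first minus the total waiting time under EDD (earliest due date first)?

SPT (increasing processing time): F B A D E C.
F: waits 0, runs 0→4
B: waits 4, runs 4→13
A: waits 13, runs 13→27
D: waits 27, runs 27→42
E: waits 42, runs 42→58
C: waits 58, runs 58→75
Sum = 0+4+13+27+42+58 = 144.
EDD (increasing due date): E D A F B C.
E: waits 0, runs 0→16
D: waits 16, runs 16→31
A: waits 31, runs 31→45
F: waits 45, runs 45→49
B: waits 49, runs 49→58
C: waits 58, runs 58→75
Sum = 0+16+31+45+49+58 = 199.
Difference = 144 − 199 = -55.

-55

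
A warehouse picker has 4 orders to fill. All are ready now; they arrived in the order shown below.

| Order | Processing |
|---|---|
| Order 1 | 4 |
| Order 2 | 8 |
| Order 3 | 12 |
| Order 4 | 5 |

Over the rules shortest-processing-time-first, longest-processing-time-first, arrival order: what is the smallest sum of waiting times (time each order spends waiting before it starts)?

SPT (increasing processing time): Order 1 Order 4 Order 2 Order 3.
Order 1: waits 0, runs 0→4
Order 4: waits 4, runs 4→9
Order 2: waits 9, runs 9→17
Order 3: waits 17, runs 17→29
Sum = 0+4+9+17 = 30.
LPT (decreasing processing time): Order 3 Order 2 Order 4 Order 1.
Order 3: waits 0, runs 0→12
Order 2: waits 12, runs 12→20
Order 4: waits 20, runs 20→25
Order 1: waits 25, runs 25→29
Sum = 0+12+20+25 = 57.
FIFO (arrival order): Order 1 Order 2 Order 3 Order 4.
Order 1: waits 0, runs 0→4
Order 2: waits 4, runs 4→12
Order 3: waits 12, runs 12→24
Order 4: waits 24, runs 24→29
Sum = 0+4+12+24 = 40.
SPT 30, LPT 57, FIFO 40 → minimum 30.

30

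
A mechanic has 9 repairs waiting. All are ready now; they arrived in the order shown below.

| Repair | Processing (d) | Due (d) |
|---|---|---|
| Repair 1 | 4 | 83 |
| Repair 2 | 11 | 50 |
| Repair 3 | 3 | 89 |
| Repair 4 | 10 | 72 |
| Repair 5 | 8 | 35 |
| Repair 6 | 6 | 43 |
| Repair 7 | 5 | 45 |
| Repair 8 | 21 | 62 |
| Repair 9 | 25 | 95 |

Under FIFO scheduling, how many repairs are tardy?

3

FIFO (arrival order): Repair 1 Repair 2 Repair 3 Repair 4 Repair 5 Repair 6 Repair 7 Repair 8 Repair 9.
Repair 1: 0→4, due 83, tardiness 0
Repair 2: 4→15, due 50, tardiness 0
Repair 3: 15→18, due 89, tardiness 0
Repair 4: 18→28, due 72, tardiness 0
Repair 5: 28→36, due 35, tardiness 1
Repair 6: 36→42, due 43, tardiness 0
Repair 7: 42→47, due 45, tardiness 2
Repair 8: 47→68, due 62, tardiness 6
Repair 9: 68→93, due 95, tardiness 0
Late repairs: 3.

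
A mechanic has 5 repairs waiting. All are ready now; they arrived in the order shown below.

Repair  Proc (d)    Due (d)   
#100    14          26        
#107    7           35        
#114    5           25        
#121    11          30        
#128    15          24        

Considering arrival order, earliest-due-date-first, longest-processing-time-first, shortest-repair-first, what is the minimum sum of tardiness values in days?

FIFO (arrival order): #100 #107 #114 #121 #128.
#100: 0→14, due 26, tardiness 0
#107: 14→21, due 35, tardiness 0
#114: 21→26, due 25, tardiness 1
#121: 26→37, due 30, tardiness 7
#128: 37→52, due 24, tardiness 28
Sum = 0+0+1+7+28 = 36.
EDD (increasing due date): #128 #114 #100 #121 #107.
#128: 0→15, due 24, tardiness 0
#114: 15→20, due 25, tardiness 0
#100: 20→34, due 26, tardiness 8
#121: 34→45, due 30, tardiness 15
#107: 45→52, due 35, tardiness 17
Sum = 0+0+8+15+17 = 40.
LPT (decreasing processing time): #128 #100 #121 #107 #114.
#128: 0→15, due 24, tardiness 0
#100: 15→29, due 26, tardiness 3
#121: 29→40, due 30, tardiness 10
#107: 40→47, due 35, tardiness 12
#114: 47→52, due 25, tardiness 27
Sum = 0+3+10+12+27 = 52.
SPT (increasing processing time): #114 #107 #121 #100 #128.
#114: 0→5, due 25, tardiness 0
#107: 5→12, due 35, tardiness 0
#121: 12→23, due 30, tardiness 0
#100: 23→37, due 26, tardiness 11
#128: 37→52, due 24, tardiness 28
Sum = 0+0+0+11+28 = 39.
FIFO 36, EDD 40, LPT 52, SPT 39 → minimum 36.

36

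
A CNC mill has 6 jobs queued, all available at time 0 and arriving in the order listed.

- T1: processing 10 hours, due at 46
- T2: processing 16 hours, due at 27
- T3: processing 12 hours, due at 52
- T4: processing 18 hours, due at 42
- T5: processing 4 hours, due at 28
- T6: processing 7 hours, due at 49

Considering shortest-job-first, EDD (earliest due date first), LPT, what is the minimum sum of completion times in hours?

185

SPT (increasing processing time): T5 T6 T1 T3 T2 T4.
T5: 0→4
T6: 4→11
T1: 11→21
T3: 21→33
T2: 33→49
T4: 49→67
Sum = 4+11+21+33+49+67 = 185.
EDD (increasing due date): T2 T5 T4 T1 T6 T3.
T2: 0→16
T5: 16→20
T4: 20→38
T1: 38→48
T6: 48→55
T3: 55→67
Sum = 16+20+38+48+55+67 = 244.
LPT (decreasing processing time): T4 T2 T3 T1 T6 T5.
T4: 0→18
T2: 18→34
T3: 34→46
T1: 46→56
T6: 56→63
T5: 63→67
Sum = 18+34+46+56+63+67 = 284.
SPT 185, EDD 244, LPT 284 → minimum 185.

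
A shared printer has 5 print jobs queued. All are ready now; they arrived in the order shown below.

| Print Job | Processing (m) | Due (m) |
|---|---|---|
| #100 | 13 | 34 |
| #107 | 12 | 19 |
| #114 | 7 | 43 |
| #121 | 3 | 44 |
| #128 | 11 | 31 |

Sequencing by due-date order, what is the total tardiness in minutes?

EDD (increasing due date): #107 #128 #100 #114 #121.
#107: 0→12, due 19, tardiness 0
#128: 12→23, due 31, tardiness 0
#100: 23→36, due 34, tardiness 2
#114: 36→43, due 43, tardiness 0
#121: 43→46, due 44, tardiness 2
Sum = 0+0+2+0+2 = 4.

4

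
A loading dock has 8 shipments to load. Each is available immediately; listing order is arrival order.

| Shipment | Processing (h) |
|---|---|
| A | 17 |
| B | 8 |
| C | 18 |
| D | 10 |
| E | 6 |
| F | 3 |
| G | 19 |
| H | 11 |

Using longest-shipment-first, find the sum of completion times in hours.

514

LPT (decreasing processing time): G C A H D B E F.
G: 0→19
C: 19→37
A: 37→54
H: 54→65
D: 65→75
B: 75→83
E: 83→89
F: 89→92
Sum = 19+37+54+65+75+83+89+92 = 514.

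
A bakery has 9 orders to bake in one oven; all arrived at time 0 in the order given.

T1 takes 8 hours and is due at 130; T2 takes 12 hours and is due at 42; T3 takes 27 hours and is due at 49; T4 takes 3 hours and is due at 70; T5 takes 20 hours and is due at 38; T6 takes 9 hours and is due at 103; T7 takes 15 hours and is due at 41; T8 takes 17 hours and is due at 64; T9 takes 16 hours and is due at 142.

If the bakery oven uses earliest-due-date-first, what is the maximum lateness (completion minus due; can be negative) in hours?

EDD (increasing due date): T5 T7 T2 T3 T8 T4 T6 T1 T9.
T5: 0→20, due 38, lateness -18
T7: 20→35, due 41, lateness -6
T2: 35→47, due 42, lateness 5
T3: 47→74, due 49, lateness 25
T8: 74→91, due 64, lateness 27
T4: 91→94, due 70, lateness 24
T6: 94→103, due 103, lateness 0
T1: 103→111, due 130, lateness -19
T9: 111→127, due 142, lateness -15
Maximum = 27.

27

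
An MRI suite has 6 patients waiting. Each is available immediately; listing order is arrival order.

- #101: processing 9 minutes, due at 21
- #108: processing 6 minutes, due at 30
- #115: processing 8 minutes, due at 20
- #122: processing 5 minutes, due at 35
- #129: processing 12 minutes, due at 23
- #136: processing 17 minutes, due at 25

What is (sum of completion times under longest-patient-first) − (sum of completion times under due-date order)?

LPT (decreasing processing time): #136 #129 #101 #115 #108 #122.
#136: 0→17
#129: 17→29
#101: 29→38
#115: 38→46
#108: 46→52
#122: 52→57
Sum = 17+29+38+46+52+57 = 239.
EDD (increasing due date): #115 #101 #129 #136 #108 #122.
#115: 0→8
#101: 8→17
#129: 17→29
#136: 29→46
#108: 46→52
#122: 52→57
Sum = 8+17+29+46+52+57 = 209.
Difference = 239 − 209 = 30.

30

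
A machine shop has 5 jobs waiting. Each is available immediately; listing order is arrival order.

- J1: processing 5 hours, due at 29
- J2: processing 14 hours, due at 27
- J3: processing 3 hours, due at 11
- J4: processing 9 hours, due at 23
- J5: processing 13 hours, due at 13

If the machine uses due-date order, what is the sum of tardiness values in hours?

32

EDD (increasing due date): J3 J5 J4 J2 J1.
J3: 0→3, due 11, tardiness 0
J5: 3→16, due 13, tardiness 3
J4: 16→25, due 23, tardiness 2
J2: 25→39, due 27, tardiness 12
J1: 39→44, due 29, tardiness 15
Sum = 0+3+2+12+15 = 32.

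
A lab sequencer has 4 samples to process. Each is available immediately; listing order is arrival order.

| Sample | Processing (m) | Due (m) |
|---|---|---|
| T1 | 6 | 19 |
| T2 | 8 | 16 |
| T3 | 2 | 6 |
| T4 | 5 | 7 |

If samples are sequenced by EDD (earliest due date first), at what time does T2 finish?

EDD (increasing due date): T3 T4 T2 T1.
T3: 0→2
T4: 2→7
T2: 7→15

15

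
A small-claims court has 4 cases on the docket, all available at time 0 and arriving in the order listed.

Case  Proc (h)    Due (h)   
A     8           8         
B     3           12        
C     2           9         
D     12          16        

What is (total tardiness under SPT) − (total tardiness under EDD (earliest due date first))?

SPT (increasing processing time): C B A D.
C: 0→2, due 9, tardiness 0
B: 2→5, due 12, tardiness 0
A: 5→13, due 8, tardiness 5
D: 13→25, due 16, tardiness 9
Sum = 0+0+5+9 = 14.
EDD (increasing due date): A C B D.
A: 0→8, due 8, tardiness 0
C: 8→10, due 9, tardiness 1
B: 10→13, due 12, tardiness 1
D: 13→25, due 16, tardiness 9
Sum = 0+1+1+9 = 11.
Difference = 14 − 11 = 3.

3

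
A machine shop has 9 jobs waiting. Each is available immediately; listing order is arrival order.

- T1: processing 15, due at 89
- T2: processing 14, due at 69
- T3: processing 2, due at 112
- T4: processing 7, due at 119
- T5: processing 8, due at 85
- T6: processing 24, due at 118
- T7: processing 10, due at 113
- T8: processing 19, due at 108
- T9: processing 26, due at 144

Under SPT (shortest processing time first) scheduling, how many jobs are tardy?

0

SPT (increasing processing time): T3 T4 T5 T7 T2 T1 T8 T6 T9.
T3: 0→2, due 112, tardiness 0
T4: 2→9, due 119, tardiness 0
T5: 9→17, due 85, tardiness 0
T7: 17→27, due 113, tardiness 0
T2: 27→41, due 69, tardiness 0
T1: 41→56, due 89, tardiness 0
T8: 56→75, due 108, tardiness 0
T6: 75→99, due 118, tardiness 0
T9: 99→125, due 144, tardiness 0
Late jobs: 0.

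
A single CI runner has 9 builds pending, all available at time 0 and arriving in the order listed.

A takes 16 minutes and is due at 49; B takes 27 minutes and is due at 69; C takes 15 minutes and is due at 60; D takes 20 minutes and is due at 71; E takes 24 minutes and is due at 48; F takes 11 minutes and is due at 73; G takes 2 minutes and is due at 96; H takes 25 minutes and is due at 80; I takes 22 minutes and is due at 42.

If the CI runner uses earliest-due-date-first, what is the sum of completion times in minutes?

EDD (increasing due date): I E A C B D F H G.
I: 0→22
E: 22→46
A: 46→62
C: 62→77
B: 77→104
D: 104→124
F: 124→135
H: 135→160
G: 160→162
Sum = 22+46+62+77+104+124+135+160+162 = 892.

892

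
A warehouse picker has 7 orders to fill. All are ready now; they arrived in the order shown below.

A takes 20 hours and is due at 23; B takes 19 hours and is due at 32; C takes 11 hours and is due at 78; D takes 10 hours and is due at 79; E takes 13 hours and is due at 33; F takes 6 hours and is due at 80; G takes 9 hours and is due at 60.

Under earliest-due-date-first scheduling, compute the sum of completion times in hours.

EDD (increasing due date): A B E G C D F.
A: 0→20
B: 20→39
E: 39→52
G: 52→61
C: 61→72
D: 72→82
F: 82→88
Sum = 20+39+52+61+72+82+88 = 414.

414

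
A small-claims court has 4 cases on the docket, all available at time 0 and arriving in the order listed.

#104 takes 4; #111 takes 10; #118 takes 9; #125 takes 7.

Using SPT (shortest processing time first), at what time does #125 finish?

SPT (increasing processing time): #104 #125 #118 #111.
#104: 0→4
#125: 4→11

11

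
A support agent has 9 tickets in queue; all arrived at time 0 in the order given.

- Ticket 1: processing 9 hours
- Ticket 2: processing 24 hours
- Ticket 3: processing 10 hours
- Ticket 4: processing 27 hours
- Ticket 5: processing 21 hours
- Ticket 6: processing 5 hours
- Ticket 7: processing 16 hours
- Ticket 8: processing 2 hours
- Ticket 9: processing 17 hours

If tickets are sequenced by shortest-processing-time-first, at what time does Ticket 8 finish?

2

SPT (increasing processing time): Ticket 8 Ticket 6 Ticket 1 Ticket 3 Ticket 7 Ticket 9 Ticket 5 Ticket 2 Ticket 4.
Ticket 8: 0→2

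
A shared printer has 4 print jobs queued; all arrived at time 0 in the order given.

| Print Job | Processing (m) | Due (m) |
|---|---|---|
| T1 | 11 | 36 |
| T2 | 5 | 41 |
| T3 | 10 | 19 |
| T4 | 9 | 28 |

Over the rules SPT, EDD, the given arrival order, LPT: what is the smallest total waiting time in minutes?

SPT (increasing processing time): T2 T4 T3 T1.
T2: waits 0, runs 0→5
T4: waits 5, runs 5→14
T3: waits 14, runs 14→24
T1: waits 24, runs 24→35
Sum = 0+5+14+24 = 43.
EDD (increasing due date): T3 T4 T1 T2.
T3: waits 0, runs 0→10
T4: waits 10, runs 10→19
T1: waits 19, runs 19→30
T2: waits 30, runs 30→35
Sum = 0+10+19+30 = 59.
FIFO (arrival order): T1 T2 T3 T4.
T1: waits 0, runs 0→11
T2: waits 11, runs 11→16
T3: waits 16, runs 16→26
T4: waits 26, runs 26→35
Sum = 0+11+16+26 = 53.
LPT (decreasing processing time): T1 T3 T4 T2.
T1: waits 0, runs 0→11
T3: waits 11, runs 11→21
T4: waits 21, runs 21→30
T2: waits 30, runs 30→35
Sum = 0+11+21+30 = 62.
SPT 43, EDD 59, FIFO 53, LPT 62 → minimum 43.

43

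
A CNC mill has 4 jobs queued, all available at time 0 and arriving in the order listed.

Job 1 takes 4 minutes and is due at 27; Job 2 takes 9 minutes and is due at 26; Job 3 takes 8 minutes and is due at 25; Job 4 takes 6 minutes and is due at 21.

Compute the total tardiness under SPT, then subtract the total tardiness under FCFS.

SPT (increasing processing time): Job 1 Job 4 Job 3 Job 2.
Job 1: 0→4, due 27, tardiness 0
Job 4: 4→10, due 21, tardiness 0
Job 3: 10→18, due 25, tardiness 0
Job 2: 18→27, due 26, tardiness 1
Sum = 0+0+0+1 = 1.
FIFO (arrival order): Job 1 Job 2 Job 3 Job 4.
Job 1: 0→4, due 27, tardiness 0
Job 2: 4→13, due 26, tardiness 0
Job 3: 13→21, due 25, tardiness 0
Job 4: 21→27, due 21, tardiness 6
Sum = 0+0+0+6 = 6.
Difference = 1 − 6 = -5.

-5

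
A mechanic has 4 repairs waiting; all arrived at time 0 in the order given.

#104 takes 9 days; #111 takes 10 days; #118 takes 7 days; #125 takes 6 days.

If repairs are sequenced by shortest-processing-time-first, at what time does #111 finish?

SPT (increasing processing time): #125 #118 #104 #111.
#125: 0→6
#118: 6→13
#104: 13→22
#111: 22→32

32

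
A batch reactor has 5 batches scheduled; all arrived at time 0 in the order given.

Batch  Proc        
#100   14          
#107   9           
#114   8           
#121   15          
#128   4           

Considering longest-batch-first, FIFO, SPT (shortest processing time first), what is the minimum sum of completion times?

122

LPT (decreasing processing time): #121 #100 #107 #114 #128.
#121: 0→15
#100: 15→29
#107: 29→38
#114: 38→46
#128: 46→50
Sum = 15+29+38+46+50 = 178.
FIFO (arrival order): #100 #107 #114 #121 #128.
#100: 0→14
#107: 14→23
#114: 23→31
#121: 31→46
#128: 46→50
Sum = 14+23+31+46+50 = 164.
SPT (increasing processing time): #128 #114 #107 #100 #121.
#128: 0→4
#114: 4→12
#107: 12→21
#100: 21→35
#121: 35→50
Sum = 4+12+21+35+50 = 122.
LPT 178, FIFO 164, SPT 122 → minimum 122.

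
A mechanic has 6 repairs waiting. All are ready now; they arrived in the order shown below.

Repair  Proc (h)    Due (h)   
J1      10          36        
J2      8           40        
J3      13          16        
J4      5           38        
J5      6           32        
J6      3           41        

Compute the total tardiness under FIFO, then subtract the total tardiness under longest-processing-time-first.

FIFO (arrival order): J1 J2 J3 J4 J5 J6.
J1: 0→10, due 36, tardiness 0
J2: 10→18, due 40, tardiness 0
J3: 18→31, due 16, tardiness 15
J4: 31→36, due 38, tardiness 0
J5: 36→42, due 32, tardiness 10
J6: 42→45, due 41, tardiness 4
Sum = 0+0+15+0+10+4 = 29.
LPT (decreasing processing time): J3 J1 J2 J5 J4 J6.
J3: 0→13, due 16, tardiness 0
J1: 13→23, due 36, tardiness 0
J2: 23→31, due 40, tardiness 0
J5: 31→37, due 32, tardiness 5
J4: 37→42, due 38, tardiness 4
J6: 42→45, due 41, tardiness 4
Sum = 0+0+0+5+4+4 = 13.
Difference = 29 − 13 = 16.

16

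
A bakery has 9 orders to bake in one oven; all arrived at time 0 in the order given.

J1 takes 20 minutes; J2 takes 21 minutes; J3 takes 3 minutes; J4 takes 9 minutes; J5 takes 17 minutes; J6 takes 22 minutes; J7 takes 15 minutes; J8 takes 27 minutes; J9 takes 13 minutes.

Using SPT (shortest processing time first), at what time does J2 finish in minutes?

98

SPT (increasing processing time): J3 J4 J9 J7 J5 J1 J2 J6 J8.
J3: 0→3
J4: 3→12
J9: 12→25
J7: 25→40
J5: 40→57
J1: 57→77
J2: 77→98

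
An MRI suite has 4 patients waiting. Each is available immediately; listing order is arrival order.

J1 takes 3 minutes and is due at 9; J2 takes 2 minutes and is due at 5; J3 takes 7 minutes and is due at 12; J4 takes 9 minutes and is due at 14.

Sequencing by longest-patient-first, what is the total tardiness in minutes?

LPT (decreasing processing time): J4 J3 J1 J2.
J4: 0→9, due 14, tardiness 0
J3: 9→16, due 12, tardiness 4
J1: 16→19, due 9, tardiness 10
J2: 19→21, due 5, tardiness 16
Sum = 0+4+10+16 = 30.

30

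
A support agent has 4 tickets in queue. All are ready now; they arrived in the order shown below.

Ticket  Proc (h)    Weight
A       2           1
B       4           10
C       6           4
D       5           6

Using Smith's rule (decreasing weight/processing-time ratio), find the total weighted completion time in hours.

WSPT (decreasing weight/processing-time ratio): B D C A.
B: finishes 4, weight 10, w·C = 40
D: finishes 9, weight 6, w·C = 54
C: finishes 15, weight 4, w·C = 60
A: finishes 17, weight 1, w·C = 17
Sum = 40+54+60+17 = 171.

171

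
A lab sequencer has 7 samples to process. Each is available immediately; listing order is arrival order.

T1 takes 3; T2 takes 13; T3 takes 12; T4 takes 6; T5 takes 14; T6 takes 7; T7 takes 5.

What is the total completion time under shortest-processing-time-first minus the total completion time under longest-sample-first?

SPT (increasing processing time): T1 T7 T4 T6 T3 T2 T5.
T1: 0→3
T7: 3→8
T4: 8→14
T6: 14→21
T3: 21→33
T2: 33→46
T5: 46→60
Sum = 3+8+14+21+33+46+60 = 185.
LPT (decreasing processing time): T5 T2 T3 T6 T4 T7 T1.
T5: 0→14
T2: 14→27
T3: 27→39
T6: 39→46
T4: 46→52
T7: 52→57
T1: 57→60
Sum = 14+27+39+46+52+57+60 = 295.
Difference = 185 − 295 = -110.

-110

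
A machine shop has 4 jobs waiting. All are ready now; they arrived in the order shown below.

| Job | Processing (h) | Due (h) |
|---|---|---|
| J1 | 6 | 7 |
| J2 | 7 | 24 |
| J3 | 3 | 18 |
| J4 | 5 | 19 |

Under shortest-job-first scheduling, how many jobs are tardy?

SPT (increasing processing time): J3 J4 J1 J2.
J3: 0→3, due 18, tardiness 0
J4: 3→8, due 19, tardiness 0
J1: 8→14, due 7, tardiness 7
J2: 14→21, due 24, tardiness 0
Late jobs: 1.

1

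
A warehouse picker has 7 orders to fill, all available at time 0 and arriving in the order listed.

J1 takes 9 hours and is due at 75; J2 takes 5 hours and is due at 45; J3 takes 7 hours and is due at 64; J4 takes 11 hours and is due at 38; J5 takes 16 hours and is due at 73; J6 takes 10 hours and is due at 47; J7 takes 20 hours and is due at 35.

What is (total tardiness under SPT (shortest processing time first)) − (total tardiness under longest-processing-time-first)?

-14

SPT (increasing processing time): J2 J3 J1 J6 J4 J5 J7.
J2: 0→5, due 45, tardiness 0
J3: 5→12, due 64, tardiness 0
J1: 12→21, due 75, tardiness 0
J6: 21→31, due 47, tardiness 0
J4: 31→42, due 38, tardiness 4
J5: 42→58, due 73, tardiness 0
J7: 58→78, due 35, tardiness 43
Sum = 0+0+0+0+4+0+43 = 47.
LPT (decreasing processing time): J7 J5 J4 J6 J1 J3 J2.
J7: 0→20, due 35, tardiness 0
J5: 20→36, due 73, tardiness 0
J4: 36→47, due 38, tardiness 9
J6: 47→57, due 47, tardiness 10
J1: 57→66, due 75, tardiness 0
J3: 66→73, due 64, tardiness 9
J2: 73→78, due 45, tardiness 33
Sum = 0+0+9+10+0+9+33 = 61.
Difference = 47 − 61 = -14.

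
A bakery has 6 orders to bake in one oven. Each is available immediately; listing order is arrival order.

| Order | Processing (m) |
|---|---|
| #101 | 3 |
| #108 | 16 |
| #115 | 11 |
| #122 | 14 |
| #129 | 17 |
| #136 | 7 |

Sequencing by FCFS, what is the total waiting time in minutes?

FIFO (arrival order): #101 #108 #115 #122 #129 #136.
#101: waits 0, runs 0→3
#108: waits 3, runs 3→19
#115: waits 19, runs 19→30
#122: waits 30, runs 30→44
#129: waits 44, runs 44→61
#136: waits 61, runs 61→68
Sum = 0+3+19+30+44+61 = 157.

157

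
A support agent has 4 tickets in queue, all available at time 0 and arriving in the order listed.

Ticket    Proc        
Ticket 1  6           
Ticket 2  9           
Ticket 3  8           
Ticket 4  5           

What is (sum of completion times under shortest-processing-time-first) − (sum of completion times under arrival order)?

-9

SPT (increasing processing time): Ticket 4 Ticket 1 Ticket 3 Ticket 2.
Ticket 4: 0→5
Ticket 1: 5→11
Ticket 3: 11→19
Ticket 2: 19→28
Sum = 5+11+19+28 = 63.
FIFO (arrival order): Ticket 1 Ticket 2 Ticket 3 Ticket 4.
Ticket 1: 0→6
Ticket 2: 6→15
Ticket 3: 15→23
Ticket 4: 23→28
Sum = 6+15+23+28 = 72.
Difference = 63 − 72 = -9.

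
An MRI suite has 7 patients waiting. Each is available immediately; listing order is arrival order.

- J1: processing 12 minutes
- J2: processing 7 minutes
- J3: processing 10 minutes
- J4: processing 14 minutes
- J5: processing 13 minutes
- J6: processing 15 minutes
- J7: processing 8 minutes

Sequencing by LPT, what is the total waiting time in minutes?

LPT (decreasing processing time): J6 J4 J5 J1 J3 J7 J2.
J6: waits 0, runs 0→15
J4: waits 15, runs 15→29
J5: waits 29, runs 29→42
J1: waits 42, runs 42→54
J3: waits 54, runs 54→64
J7: waits 64, runs 64→72
J2: waits 72, runs 72→79
Sum = 0+15+29+42+54+64+72 = 276.

276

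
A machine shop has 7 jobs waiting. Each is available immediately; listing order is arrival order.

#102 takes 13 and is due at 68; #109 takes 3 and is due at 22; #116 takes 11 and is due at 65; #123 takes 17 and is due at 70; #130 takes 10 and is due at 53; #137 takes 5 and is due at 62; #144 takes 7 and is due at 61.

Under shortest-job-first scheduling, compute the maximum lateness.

-4

SPT (increasing processing time): #109 #137 #144 #130 #116 #102 #123.
#109: 0→3, due 22, lateness -19
#137: 3→8, due 62, lateness -54
#144: 8→15, due 61, lateness -46
#130: 15→25, due 53, lateness -28
#116: 25→36, due 65, lateness -29
#102: 36→49, due 68, lateness -19
#123: 49→66, due 70, lateness -4
Maximum = -4.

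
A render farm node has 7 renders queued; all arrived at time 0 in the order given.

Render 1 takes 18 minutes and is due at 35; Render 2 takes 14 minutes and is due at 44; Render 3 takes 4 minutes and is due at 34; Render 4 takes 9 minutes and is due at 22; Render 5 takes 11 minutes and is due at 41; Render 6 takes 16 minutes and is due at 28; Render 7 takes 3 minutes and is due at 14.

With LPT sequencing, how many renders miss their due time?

LPT (decreasing processing time): Render 1 Render 6 Render 2 Render 5 Render 4 Render 3 Render 7.
Render 1: 0→18, due 35, tardiness 0
Render 6: 18→34, due 28, tardiness 6
Render 2: 34→48, due 44, tardiness 4
Render 5: 48→59, due 41, tardiness 18
Render 4: 59→68, due 22, tardiness 46
Render 3: 68→72, due 34, tardiness 38
Render 7: 72→75, due 14, tardiness 61
Late renders: 6.

6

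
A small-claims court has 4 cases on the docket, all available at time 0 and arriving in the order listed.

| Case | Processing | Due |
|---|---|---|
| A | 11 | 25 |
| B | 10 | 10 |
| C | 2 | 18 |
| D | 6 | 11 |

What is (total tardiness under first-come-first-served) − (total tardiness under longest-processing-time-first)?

-4

FIFO (arrival order): A B C D.
A: 0→11, due 25, tardiness 0
B: 11→21, due 10, tardiness 11
C: 21→23, due 18, tardiness 5
D: 23→29, due 11, tardiness 18
Sum = 0+11+5+18 = 34.
LPT (decreasing processing time): A B D C.
A: 0→11, due 25, tardiness 0
B: 11→21, due 10, tardiness 11
D: 21→27, due 11, tardiness 16
C: 27→29, due 18, tardiness 11
Sum = 0+11+16+11 = 38.
Difference = 34 − 38 = -4.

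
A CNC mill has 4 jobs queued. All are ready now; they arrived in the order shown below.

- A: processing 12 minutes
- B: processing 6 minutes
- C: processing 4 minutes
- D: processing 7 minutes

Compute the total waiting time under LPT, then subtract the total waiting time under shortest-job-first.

LPT (decreasing processing time): A D B C.
A: waits 0, runs 0→12
D: waits 12, runs 12→19
B: waits 19, runs 19→25
C: waits 25, runs 25→29
Sum = 0+12+19+25 = 56.
SPT (increasing processing time): C B D A.
C: waits 0, runs 0→4
B: waits 4, runs 4→10
D: waits 10, runs 10→17
A: waits 17, runs 17→29
Sum = 0+4+10+17 = 31.
Difference = 56 − 31 = 25.

25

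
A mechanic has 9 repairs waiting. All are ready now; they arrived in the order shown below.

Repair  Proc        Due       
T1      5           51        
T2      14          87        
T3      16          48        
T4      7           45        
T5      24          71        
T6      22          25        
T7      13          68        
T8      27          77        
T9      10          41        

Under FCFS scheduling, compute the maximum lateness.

FIFO (arrival order): T1 T2 T3 T4 T5 T6 T7 T8 T9.
T1: 0→5, due 51, lateness -46
T2: 5→19, due 87, lateness -68
T3: 19→35, due 48, lateness -13
T4: 35→42, due 45, lateness -3
T5: 42→66, due 71, lateness -5
T6: 66→88, due 25, lateness 63
T7: 88→101, due 68, lateness 33
T8: 101→128, due 77, lateness 51
T9: 128→138, due 41, lateness 97
Maximum = 97.

97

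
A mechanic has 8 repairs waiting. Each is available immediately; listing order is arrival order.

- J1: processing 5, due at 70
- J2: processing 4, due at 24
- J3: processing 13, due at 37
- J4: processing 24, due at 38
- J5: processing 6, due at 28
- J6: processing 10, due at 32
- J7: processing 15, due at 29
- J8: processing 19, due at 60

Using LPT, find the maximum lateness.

72

LPT (decreasing processing time): J4 J8 J7 J3 J6 J5 J1 J2.
J4: 0→24, due 38, lateness -14
J8: 24→43, due 60, lateness -17
J7: 43→58, due 29, lateness 29
J3: 58→71, due 37, lateness 34
J6: 71→81, due 32, lateness 49
J5: 81→87, due 28, lateness 59
J1: 87→92, due 70, lateness 22
J2: 92→96, due 24, lateness 72
Maximum = 72.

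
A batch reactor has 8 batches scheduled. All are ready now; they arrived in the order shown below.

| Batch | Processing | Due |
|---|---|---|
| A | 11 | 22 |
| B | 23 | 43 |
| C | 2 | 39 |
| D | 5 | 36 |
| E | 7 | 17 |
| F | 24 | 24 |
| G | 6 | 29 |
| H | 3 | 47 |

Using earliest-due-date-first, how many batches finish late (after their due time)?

EDD (increasing due date): E A F G D C B H.
E: 0→7, due 17, tardiness 0
A: 7→18, due 22, tardiness 0
F: 18→42, due 24, tardiness 18
G: 42→48, due 29, tardiness 19
D: 48→53, due 36, tardiness 17
C: 53→55, due 39, tardiness 16
B: 55→78, due 43, tardiness 35
H: 78→81, due 47, tardiness 34
Late batches: 6.

6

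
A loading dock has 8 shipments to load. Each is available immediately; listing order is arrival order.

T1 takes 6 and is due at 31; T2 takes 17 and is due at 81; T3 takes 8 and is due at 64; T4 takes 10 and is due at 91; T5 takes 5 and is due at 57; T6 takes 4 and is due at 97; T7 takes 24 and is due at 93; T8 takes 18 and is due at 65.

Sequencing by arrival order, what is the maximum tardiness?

27

FIFO (arrival order): T1 T2 T3 T4 T5 T6 T7 T8.
T1: 0→6, due 31, tardiness 0
T2: 6→23, due 81, tardiness 0
T3: 23→31, due 64, tardiness 0
T4: 31→41, due 91, tardiness 0
T5: 41→46, due 57, tardiness 0
T6: 46→50, due 97, tardiness 0
T7: 50→74, due 93, tardiness 0
T8: 74→92, due 65, tardiness 27
Maximum = 27.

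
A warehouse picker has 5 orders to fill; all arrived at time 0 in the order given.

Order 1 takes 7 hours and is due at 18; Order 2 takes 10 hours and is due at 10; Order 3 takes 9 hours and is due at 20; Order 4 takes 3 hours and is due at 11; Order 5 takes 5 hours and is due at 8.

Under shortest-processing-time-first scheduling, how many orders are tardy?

SPT (increasing processing time): Order 4 Order 5 Order 1 Order 3 Order 2.
Order 4: 0→3, due 11, tardiness 0
Order 5: 3→8, due 8, tardiness 0
Order 1: 8→15, due 18, tardiness 0
Order 3: 15→24, due 20, tardiness 4
Order 2: 24→34, due 10, tardiness 24
Late orders: 2.

2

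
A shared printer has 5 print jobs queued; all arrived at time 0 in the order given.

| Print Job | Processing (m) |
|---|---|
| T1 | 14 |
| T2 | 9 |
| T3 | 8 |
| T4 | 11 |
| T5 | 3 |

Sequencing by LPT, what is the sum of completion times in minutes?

160

LPT (decreasing processing time): T1 T4 T2 T3 T5.
T1: 0→14
T4: 14→25
T2: 25→34
T3: 34→42
T5: 42→45
Sum = 14+25+34+42+45 = 160.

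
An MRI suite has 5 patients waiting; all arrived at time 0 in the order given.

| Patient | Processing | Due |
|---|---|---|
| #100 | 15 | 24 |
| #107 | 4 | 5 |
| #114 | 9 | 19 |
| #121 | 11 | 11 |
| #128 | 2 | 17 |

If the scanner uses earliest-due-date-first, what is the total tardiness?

28

EDD (increasing due date): #107 #121 #128 #114 #100.
#107: 0→4, due 5, tardiness 0
#121: 4→15, due 11, tardiness 4
#128: 15→17, due 17, tardiness 0
#114: 17→26, due 19, tardiness 7
#100: 26→41, due 24, tardiness 17
Sum = 0+4+0+7+17 = 28.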